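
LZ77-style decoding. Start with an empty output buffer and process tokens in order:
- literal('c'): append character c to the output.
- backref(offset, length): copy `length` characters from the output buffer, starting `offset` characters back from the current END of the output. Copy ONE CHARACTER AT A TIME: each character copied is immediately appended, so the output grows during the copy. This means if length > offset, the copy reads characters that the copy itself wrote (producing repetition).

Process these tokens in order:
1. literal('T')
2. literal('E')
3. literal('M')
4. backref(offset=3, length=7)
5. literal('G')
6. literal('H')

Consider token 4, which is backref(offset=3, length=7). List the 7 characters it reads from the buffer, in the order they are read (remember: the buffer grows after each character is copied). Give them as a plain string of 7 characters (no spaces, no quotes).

Answer: TEMTEMT

Derivation:
Token 1: literal('T'). Output: "T"
Token 2: literal('E'). Output: "TE"
Token 3: literal('M'). Output: "TEM"
Token 4: backref(off=3, len=7). Buffer before: "TEM" (len 3)
  byte 1: read out[0]='T', append. Buffer now: "TEMT"
  byte 2: read out[1]='E', append. Buffer now: "TEMTE"
  byte 3: read out[2]='M', append. Buffer now: "TEMTEM"
  byte 4: read out[3]='T', append. Buffer now: "TEMTEMT"
  byte 5: read out[4]='E', append. Buffer now: "TEMTEMTE"
  byte 6: read out[5]='M', append. Buffer now: "TEMTEMTEM"
  byte 7: read out[6]='T', append. Buffer now: "TEMTEMTEMT"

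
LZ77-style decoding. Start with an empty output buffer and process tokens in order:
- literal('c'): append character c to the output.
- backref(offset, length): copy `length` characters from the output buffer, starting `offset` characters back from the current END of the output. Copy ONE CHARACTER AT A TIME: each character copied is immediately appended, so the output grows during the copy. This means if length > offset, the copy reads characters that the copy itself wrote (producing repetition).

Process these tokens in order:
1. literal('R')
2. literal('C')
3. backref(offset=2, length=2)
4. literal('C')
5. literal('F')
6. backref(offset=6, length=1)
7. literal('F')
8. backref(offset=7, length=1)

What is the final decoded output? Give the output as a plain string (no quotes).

Token 1: literal('R'). Output: "R"
Token 2: literal('C'). Output: "RC"
Token 3: backref(off=2, len=2). Copied 'RC' from pos 0. Output: "RCRC"
Token 4: literal('C'). Output: "RCRCC"
Token 5: literal('F'). Output: "RCRCCF"
Token 6: backref(off=6, len=1). Copied 'R' from pos 0. Output: "RCRCCFR"
Token 7: literal('F'). Output: "RCRCCFRF"
Token 8: backref(off=7, len=1). Copied 'C' from pos 1. Output: "RCRCCFRFC"

Answer: RCRCCFRFC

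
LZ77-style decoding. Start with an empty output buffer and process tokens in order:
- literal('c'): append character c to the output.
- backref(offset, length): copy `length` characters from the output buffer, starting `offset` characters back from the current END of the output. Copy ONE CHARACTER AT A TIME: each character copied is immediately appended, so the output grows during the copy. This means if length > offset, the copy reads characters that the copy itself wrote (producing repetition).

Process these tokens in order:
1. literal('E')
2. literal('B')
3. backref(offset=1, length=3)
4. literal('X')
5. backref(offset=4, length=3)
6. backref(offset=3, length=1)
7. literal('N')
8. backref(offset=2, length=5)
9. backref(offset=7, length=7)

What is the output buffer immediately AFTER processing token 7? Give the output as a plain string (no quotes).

Answer: EBBBBXBBBBN

Derivation:
Token 1: literal('E'). Output: "E"
Token 2: literal('B'). Output: "EB"
Token 3: backref(off=1, len=3) (overlapping!). Copied 'BBB' from pos 1. Output: "EBBBB"
Token 4: literal('X'). Output: "EBBBBX"
Token 5: backref(off=4, len=3). Copied 'BBB' from pos 2. Output: "EBBBBXBBB"
Token 6: backref(off=3, len=1). Copied 'B' from pos 6. Output: "EBBBBXBBBB"
Token 7: literal('N'). Output: "EBBBBXBBBBN"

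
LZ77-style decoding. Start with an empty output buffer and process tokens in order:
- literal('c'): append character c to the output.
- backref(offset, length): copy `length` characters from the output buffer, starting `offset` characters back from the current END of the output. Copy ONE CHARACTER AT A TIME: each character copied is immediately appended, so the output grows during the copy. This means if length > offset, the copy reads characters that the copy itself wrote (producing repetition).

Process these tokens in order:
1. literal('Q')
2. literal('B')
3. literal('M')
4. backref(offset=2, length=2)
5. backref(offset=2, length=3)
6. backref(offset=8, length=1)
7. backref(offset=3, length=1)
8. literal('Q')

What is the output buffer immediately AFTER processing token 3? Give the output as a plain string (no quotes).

Answer: QBM

Derivation:
Token 1: literal('Q'). Output: "Q"
Token 2: literal('B'). Output: "QB"
Token 3: literal('M'). Output: "QBM"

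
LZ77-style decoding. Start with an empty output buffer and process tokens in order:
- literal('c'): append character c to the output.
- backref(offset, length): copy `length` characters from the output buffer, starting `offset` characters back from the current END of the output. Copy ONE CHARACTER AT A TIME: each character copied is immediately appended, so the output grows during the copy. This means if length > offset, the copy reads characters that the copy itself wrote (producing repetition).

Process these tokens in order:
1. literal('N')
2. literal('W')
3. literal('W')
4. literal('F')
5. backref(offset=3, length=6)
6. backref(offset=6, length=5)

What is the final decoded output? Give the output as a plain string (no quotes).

Token 1: literal('N'). Output: "N"
Token 2: literal('W'). Output: "NW"
Token 3: literal('W'). Output: "NWW"
Token 4: literal('F'). Output: "NWWF"
Token 5: backref(off=3, len=6) (overlapping!). Copied 'WWFWWF' from pos 1. Output: "NWWFWWFWWF"
Token 6: backref(off=6, len=5). Copied 'WWFWW' from pos 4. Output: "NWWFWWFWWFWWFWW"

Answer: NWWFWWFWWFWWFWW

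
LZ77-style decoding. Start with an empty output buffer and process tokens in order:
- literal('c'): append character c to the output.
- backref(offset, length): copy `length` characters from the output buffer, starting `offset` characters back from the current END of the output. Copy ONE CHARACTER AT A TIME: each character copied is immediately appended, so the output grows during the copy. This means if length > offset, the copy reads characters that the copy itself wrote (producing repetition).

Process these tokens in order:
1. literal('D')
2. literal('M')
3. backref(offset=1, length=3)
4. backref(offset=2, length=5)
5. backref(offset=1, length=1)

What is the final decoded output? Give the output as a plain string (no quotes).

Token 1: literal('D'). Output: "D"
Token 2: literal('M'). Output: "DM"
Token 3: backref(off=1, len=3) (overlapping!). Copied 'MMM' from pos 1. Output: "DMMMM"
Token 4: backref(off=2, len=5) (overlapping!). Copied 'MMMMM' from pos 3. Output: "DMMMMMMMMM"
Token 5: backref(off=1, len=1). Copied 'M' from pos 9. Output: "DMMMMMMMMMM"

Answer: DMMMMMMMMMM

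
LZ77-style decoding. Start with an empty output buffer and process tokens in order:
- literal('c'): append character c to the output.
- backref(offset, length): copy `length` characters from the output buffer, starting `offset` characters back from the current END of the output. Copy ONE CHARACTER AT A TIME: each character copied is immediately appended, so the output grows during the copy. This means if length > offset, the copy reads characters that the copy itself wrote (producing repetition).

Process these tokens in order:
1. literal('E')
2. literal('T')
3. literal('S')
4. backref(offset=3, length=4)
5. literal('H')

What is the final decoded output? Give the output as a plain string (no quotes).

Answer: ETSETSEH

Derivation:
Token 1: literal('E'). Output: "E"
Token 2: literal('T'). Output: "ET"
Token 3: literal('S'). Output: "ETS"
Token 4: backref(off=3, len=4) (overlapping!). Copied 'ETSE' from pos 0. Output: "ETSETSE"
Token 5: literal('H'). Output: "ETSETSEH"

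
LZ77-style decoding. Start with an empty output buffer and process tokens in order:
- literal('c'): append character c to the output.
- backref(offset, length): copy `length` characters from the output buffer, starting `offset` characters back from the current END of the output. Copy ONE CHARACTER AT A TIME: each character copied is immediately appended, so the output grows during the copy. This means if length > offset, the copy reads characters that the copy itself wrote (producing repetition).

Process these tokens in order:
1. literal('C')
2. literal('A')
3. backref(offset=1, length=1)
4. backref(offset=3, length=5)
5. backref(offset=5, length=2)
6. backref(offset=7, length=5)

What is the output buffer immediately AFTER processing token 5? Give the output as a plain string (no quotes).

Token 1: literal('C'). Output: "C"
Token 2: literal('A'). Output: "CA"
Token 3: backref(off=1, len=1). Copied 'A' from pos 1. Output: "CAA"
Token 4: backref(off=3, len=5) (overlapping!). Copied 'CAACA' from pos 0. Output: "CAACAACA"
Token 5: backref(off=5, len=2). Copied 'CA' from pos 3. Output: "CAACAACACA"

Answer: CAACAACACA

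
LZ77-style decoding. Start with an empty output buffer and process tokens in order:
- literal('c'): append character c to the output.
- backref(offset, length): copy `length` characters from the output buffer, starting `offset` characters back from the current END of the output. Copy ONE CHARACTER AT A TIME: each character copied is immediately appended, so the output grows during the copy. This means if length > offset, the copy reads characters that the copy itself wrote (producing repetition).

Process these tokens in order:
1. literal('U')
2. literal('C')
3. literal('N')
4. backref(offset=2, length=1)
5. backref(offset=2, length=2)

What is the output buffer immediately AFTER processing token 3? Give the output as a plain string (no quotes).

Token 1: literal('U'). Output: "U"
Token 2: literal('C'). Output: "UC"
Token 3: literal('N'). Output: "UCN"

Answer: UCN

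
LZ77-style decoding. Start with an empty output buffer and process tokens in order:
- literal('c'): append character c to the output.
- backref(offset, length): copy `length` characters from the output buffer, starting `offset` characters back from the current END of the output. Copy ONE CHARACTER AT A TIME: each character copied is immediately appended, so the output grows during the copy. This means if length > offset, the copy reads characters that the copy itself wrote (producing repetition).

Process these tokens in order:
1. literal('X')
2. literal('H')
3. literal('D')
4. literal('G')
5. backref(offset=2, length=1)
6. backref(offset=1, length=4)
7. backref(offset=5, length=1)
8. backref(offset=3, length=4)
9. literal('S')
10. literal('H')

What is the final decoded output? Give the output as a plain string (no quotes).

Answer: XHDGDDDDDDDDDDSH

Derivation:
Token 1: literal('X'). Output: "X"
Token 2: literal('H'). Output: "XH"
Token 3: literal('D'). Output: "XHD"
Token 4: literal('G'). Output: "XHDG"
Token 5: backref(off=2, len=1). Copied 'D' from pos 2. Output: "XHDGD"
Token 6: backref(off=1, len=4) (overlapping!). Copied 'DDDD' from pos 4. Output: "XHDGDDDDD"
Token 7: backref(off=5, len=1). Copied 'D' from pos 4. Output: "XHDGDDDDDD"
Token 8: backref(off=3, len=4) (overlapping!). Copied 'DDDD' from pos 7. Output: "XHDGDDDDDDDDDD"
Token 9: literal('S'). Output: "XHDGDDDDDDDDDDS"
Token 10: literal('H'). Output: "XHDGDDDDDDDDDDSH"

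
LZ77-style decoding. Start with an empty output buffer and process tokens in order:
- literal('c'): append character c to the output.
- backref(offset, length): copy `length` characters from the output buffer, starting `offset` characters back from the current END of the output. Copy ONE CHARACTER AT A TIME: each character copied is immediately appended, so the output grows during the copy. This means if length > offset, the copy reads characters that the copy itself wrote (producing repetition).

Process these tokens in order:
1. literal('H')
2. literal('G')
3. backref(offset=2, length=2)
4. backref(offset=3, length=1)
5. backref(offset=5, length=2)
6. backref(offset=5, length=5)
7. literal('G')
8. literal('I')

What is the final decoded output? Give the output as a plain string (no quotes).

Answer: HGHGGHGHGGHGGI

Derivation:
Token 1: literal('H'). Output: "H"
Token 2: literal('G'). Output: "HG"
Token 3: backref(off=2, len=2). Copied 'HG' from pos 0. Output: "HGHG"
Token 4: backref(off=3, len=1). Copied 'G' from pos 1. Output: "HGHGG"
Token 5: backref(off=5, len=2). Copied 'HG' from pos 0. Output: "HGHGGHG"
Token 6: backref(off=5, len=5). Copied 'HGGHG' from pos 2. Output: "HGHGGHGHGGHG"
Token 7: literal('G'). Output: "HGHGGHGHGGHGG"
Token 8: literal('I'). Output: "HGHGGHGHGGHGGI"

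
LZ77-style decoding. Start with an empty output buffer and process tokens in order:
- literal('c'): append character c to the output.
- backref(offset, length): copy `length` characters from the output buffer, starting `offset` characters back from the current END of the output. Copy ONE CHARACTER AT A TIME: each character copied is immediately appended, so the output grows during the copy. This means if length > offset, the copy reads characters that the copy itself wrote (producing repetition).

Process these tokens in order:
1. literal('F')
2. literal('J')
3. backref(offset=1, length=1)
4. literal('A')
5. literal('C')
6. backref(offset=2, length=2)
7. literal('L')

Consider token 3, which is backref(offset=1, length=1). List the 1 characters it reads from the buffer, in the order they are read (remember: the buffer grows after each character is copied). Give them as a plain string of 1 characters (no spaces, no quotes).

Answer: J

Derivation:
Token 1: literal('F'). Output: "F"
Token 2: literal('J'). Output: "FJ"
Token 3: backref(off=1, len=1). Buffer before: "FJ" (len 2)
  byte 1: read out[1]='J', append. Buffer now: "FJJ"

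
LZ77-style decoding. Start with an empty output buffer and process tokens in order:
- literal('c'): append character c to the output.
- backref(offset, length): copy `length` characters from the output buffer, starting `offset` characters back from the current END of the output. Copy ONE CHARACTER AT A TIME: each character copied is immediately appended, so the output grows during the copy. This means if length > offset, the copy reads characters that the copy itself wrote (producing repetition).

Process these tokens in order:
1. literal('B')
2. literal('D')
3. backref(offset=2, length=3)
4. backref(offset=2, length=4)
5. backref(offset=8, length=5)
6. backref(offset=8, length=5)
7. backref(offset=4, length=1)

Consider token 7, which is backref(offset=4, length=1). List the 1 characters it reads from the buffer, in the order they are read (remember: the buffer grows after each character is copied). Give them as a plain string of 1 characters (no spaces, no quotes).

Token 1: literal('B'). Output: "B"
Token 2: literal('D'). Output: "BD"
Token 3: backref(off=2, len=3) (overlapping!). Copied 'BDB' from pos 0. Output: "BDBDB"
Token 4: backref(off=2, len=4) (overlapping!). Copied 'DBDB' from pos 3. Output: "BDBDBDBDB"
Token 5: backref(off=8, len=5). Copied 'DBDBD' from pos 1. Output: "BDBDBDBDBDBDBD"
Token 6: backref(off=8, len=5). Copied 'BDBDB' from pos 6. Output: "BDBDBDBDBDBDBDBDBDB"
Token 7: backref(off=4, len=1). Buffer before: "BDBDBDBDBDBDBDBDBDB" (len 19)
  byte 1: read out[15]='D', append. Buffer now: "BDBDBDBDBDBDBDBDBDBD"

Answer: D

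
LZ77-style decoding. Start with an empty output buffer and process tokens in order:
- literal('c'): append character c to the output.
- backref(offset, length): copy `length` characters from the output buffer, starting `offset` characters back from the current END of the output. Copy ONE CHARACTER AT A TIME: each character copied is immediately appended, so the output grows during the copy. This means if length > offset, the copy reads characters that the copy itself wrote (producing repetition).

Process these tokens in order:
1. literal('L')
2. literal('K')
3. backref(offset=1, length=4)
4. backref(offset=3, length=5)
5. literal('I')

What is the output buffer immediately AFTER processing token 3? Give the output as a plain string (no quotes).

Token 1: literal('L'). Output: "L"
Token 2: literal('K'). Output: "LK"
Token 3: backref(off=1, len=4) (overlapping!). Copied 'KKKK' from pos 1. Output: "LKKKKK"

Answer: LKKKKK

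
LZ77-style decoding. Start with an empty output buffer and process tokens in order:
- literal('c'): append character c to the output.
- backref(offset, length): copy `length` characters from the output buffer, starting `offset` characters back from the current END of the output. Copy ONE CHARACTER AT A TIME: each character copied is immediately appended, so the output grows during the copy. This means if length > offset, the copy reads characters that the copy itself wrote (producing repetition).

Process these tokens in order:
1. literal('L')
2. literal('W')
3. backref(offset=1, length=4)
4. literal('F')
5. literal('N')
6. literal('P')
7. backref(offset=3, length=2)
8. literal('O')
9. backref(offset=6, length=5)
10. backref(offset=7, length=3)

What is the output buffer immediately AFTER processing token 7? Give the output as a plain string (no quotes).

Answer: LWWWWWFNPFN

Derivation:
Token 1: literal('L'). Output: "L"
Token 2: literal('W'). Output: "LW"
Token 3: backref(off=1, len=4) (overlapping!). Copied 'WWWW' from pos 1. Output: "LWWWWW"
Token 4: literal('F'). Output: "LWWWWWF"
Token 5: literal('N'). Output: "LWWWWWFN"
Token 6: literal('P'). Output: "LWWWWWFNP"
Token 7: backref(off=3, len=2). Copied 'FN' from pos 6. Output: "LWWWWWFNPFN"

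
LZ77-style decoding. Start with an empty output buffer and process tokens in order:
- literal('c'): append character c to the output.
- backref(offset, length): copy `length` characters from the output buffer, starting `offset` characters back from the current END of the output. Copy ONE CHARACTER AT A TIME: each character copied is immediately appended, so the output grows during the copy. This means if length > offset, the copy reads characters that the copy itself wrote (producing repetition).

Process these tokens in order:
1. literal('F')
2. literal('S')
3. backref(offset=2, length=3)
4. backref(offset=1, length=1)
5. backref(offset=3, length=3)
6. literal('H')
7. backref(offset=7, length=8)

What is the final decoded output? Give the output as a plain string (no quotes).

Token 1: literal('F'). Output: "F"
Token 2: literal('S'). Output: "FS"
Token 3: backref(off=2, len=3) (overlapping!). Copied 'FSF' from pos 0. Output: "FSFSF"
Token 4: backref(off=1, len=1). Copied 'F' from pos 4. Output: "FSFSFF"
Token 5: backref(off=3, len=3). Copied 'SFF' from pos 3. Output: "FSFSFFSFF"
Token 6: literal('H'). Output: "FSFSFFSFFH"
Token 7: backref(off=7, len=8) (overlapping!). Copied 'SFFSFFHS' from pos 3. Output: "FSFSFFSFFHSFFSFFHS"

Answer: FSFSFFSFFHSFFSFFHS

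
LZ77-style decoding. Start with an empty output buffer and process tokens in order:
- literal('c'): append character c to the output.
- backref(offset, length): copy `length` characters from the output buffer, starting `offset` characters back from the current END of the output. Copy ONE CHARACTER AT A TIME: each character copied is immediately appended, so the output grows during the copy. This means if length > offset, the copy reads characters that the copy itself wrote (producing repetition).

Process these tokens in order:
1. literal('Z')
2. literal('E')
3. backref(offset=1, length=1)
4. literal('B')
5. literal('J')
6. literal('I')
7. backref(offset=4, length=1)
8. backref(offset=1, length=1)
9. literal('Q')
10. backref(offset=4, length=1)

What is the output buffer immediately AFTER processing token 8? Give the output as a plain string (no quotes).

Answer: ZEEBJIEE

Derivation:
Token 1: literal('Z'). Output: "Z"
Token 2: literal('E'). Output: "ZE"
Token 3: backref(off=1, len=1). Copied 'E' from pos 1. Output: "ZEE"
Token 4: literal('B'). Output: "ZEEB"
Token 5: literal('J'). Output: "ZEEBJ"
Token 6: literal('I'). Output: "ZEEBJI"
Token 7: backref(off=4, len=1). Copied 'E' from pos 2. Output: "ZEEBJIE"
Token 8: backref(off=1, len=1). Copied 'E' from pos 6. Output: "ZEEBJIEE"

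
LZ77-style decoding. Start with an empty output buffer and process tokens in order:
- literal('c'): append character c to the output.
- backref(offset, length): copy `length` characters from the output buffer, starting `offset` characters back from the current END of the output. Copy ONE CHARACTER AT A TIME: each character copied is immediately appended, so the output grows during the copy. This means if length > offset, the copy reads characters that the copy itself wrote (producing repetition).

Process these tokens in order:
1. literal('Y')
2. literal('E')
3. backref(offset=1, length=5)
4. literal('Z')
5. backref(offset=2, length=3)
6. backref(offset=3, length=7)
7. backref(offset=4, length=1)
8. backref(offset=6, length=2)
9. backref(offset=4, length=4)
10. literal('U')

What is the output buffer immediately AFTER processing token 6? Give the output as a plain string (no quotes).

Token 1: literal('Y'). Output: "Y"
Token 2: literal('E'). Output: "YE"
Token 3: backref(off=1, len=5) (overlapping!). Copied 'EEEEE' from pos 1. Output: "YEEEEEE"
Token 4: literal('Z'). Output: "YEEEEEEZ"
Token 5: backref(off=2, len=3) (overlapping!). Copied 'EZE' from pos 6. Output: "YEEEEEEZEZE"
Token 6: backref(off=3, len=7) (overlapping!). Copied 'EZEEZEE' from pos 8. Output: "YEEEEEEZEZEEZEEZEE"

Answer: YEEEEEEZEZEEZEEZEE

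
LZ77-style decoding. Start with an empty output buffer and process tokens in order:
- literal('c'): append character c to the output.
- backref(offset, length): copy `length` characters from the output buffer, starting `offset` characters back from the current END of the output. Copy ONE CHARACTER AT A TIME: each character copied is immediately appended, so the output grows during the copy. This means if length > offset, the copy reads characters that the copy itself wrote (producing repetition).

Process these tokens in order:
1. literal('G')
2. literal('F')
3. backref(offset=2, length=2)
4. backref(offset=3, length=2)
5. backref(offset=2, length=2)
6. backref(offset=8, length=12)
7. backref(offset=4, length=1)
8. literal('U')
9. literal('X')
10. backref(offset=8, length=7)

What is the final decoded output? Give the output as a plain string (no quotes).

Answer: GFGFFGFGGFGFFGFGGFGFGUXGGFGFGU

Derivation:
Token 1: literal('G'). Output: "G"
Token 2: literal('F'). Output: "GF"
Token 3: backref(off=2, len=2). Copied 'GF' from pos 0. Output: "GFGF"
Token 4: backref(off=3, len=2). Copied 'FG' from pos 1. Output: "GFGFFG"
Token 5: backref(off=2, len=2). Copied 'FG' from pos 4. Output: "GFGFFGFG"
Token 6: backref(off=8, len=12) (overlapping!). Copied 'GFGFFGFGGFGF' from pos 0. Output: "GFGFFGFGGFGFFGFGGFGF"
Token 7: backref(off=4, len=1). Copied 'G' from pos 16. Output: "GFGFFGFGGFGFFGFGGFGFG"
Token 8: literal('U'). Output: "GFGFFGFGGFGFFGFGGFGFGU"
Token 9: literal('X'). Output: "GFGFFGFGGFGFFGFGGFGFGUX"
Token 10: backref(off=8, len=7). Copied 'GGFGFGU' from pos 15. Output: "GFGFFGFGGFGFFGFGGFGFGUXGGFGFGU"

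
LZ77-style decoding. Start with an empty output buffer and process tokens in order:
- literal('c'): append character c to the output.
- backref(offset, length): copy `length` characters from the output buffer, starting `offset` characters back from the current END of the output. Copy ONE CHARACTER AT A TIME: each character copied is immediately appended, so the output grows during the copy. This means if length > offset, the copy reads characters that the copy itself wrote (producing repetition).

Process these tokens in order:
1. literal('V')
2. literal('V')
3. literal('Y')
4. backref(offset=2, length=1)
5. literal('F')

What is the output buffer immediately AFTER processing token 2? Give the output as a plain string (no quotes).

Answer: VV

Derivation:
Token 1: literal('V'). Output: "V"
Token 2: literal('V'). Output: "VV"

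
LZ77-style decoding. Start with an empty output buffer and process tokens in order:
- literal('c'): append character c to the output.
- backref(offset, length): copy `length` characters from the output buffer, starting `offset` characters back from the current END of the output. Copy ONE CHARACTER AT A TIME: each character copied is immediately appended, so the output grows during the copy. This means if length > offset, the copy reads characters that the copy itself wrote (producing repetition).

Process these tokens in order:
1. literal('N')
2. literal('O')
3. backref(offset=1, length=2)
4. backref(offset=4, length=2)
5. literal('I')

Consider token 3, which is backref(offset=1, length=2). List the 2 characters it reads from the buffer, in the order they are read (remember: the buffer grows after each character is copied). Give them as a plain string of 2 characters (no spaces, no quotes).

Answer: OO

Derivation:
Token 1: literal('N'). Output: "N"
Token 2: literal('O'). Output: "NO"
Token 3: backref(off=1, len=2). Buffer before: "NO" (len 2)
  byte 1: read out[1]='O', append. Buffer now: "NOO"
  byte 2: read out[2]='O', append. Buffer now: "NOOO"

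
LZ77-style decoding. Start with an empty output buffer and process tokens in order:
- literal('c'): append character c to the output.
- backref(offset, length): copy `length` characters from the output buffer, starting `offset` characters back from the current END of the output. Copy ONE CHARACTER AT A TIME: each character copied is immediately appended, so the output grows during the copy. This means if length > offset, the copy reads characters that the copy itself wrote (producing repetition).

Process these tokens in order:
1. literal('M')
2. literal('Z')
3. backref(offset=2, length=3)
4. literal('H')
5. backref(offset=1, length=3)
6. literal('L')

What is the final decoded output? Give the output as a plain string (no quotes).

Answer: MZMZMHHHHL

Derivation:
Token 1: literal('M'). Output: "M"
Token 2: literal('Z'). Output: "MZ"
Token 3: backref(off=2, len=3) (overlapping!). Copied 'MZM' from pos 0. Output: "MZMZM"
Token 4: literal('H'). Output: "MZMZMH"
Token 5: backref(off=1, len=3) (overlapping!). Copied 'HHH' from pos 5. Output: "MZMZMHHHH"
Token 6: literal('L'). Output: "MZMZMHHHHL"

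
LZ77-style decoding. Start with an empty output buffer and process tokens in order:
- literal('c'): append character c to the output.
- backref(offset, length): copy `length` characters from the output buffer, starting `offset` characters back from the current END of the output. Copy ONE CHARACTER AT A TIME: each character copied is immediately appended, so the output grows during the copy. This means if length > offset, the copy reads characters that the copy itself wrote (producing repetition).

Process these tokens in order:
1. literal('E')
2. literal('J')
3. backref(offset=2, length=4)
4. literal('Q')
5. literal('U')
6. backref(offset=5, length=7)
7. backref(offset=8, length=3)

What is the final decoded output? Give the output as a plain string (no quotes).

Token 1: literal('E'). Output: "E"
Token 2: literal('J'). Output: "EJ"
Token 3: backref(off=2, len=4) (overlapping!). Copied 'EJEJ' from pos 0. Output: "EJEJEJ"
Token 4: literal('Q'). Output: "EJEJEJQ"
Token 5: literal('U'). Output: "EJEJEJQU"
Token 6: backref(off=5, len=7) (overlapping!). Copied 'JEJQUJE' from pos 3. Output: "EJEJEJQUJEJQUJE"
Token 7: backref(off=8, len=3). Copied 'UJE' from pos 7. Output: "EJEJEJQUJEJQUJEUJE"

Answer: EJEJEJQUJEJQUJEUJE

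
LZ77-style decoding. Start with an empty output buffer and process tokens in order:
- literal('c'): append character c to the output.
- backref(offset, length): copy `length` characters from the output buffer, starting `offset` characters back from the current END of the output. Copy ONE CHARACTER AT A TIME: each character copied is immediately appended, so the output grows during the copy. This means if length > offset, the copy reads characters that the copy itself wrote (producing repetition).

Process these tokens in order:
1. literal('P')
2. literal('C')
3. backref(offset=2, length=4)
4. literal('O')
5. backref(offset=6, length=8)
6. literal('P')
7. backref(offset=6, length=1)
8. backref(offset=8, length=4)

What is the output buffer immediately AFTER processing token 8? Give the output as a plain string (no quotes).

Answer: PCPCPCOCPCPCOCPPPCPCO

Derivation:
Token 1: literal('P'). Output: "P"
Token 2: literal('C'). Output: "PC"
Token 3: backref(off=2, len=4) (overlapping!). Copied 'PCPC' from pos 0. Output: "PCPCPC"
Token 4: literal('O'). Output: "PCPCPCO"
Token 5: backref(off=6, len=8) (overlapping!). Copied 'CPCPCOCP' from pos 1. Output: "PCPCPCOCPCPCOCP"
Token 6: literal('P'). Output: "PCPCPCOCPCPCOCPP"
Token 7: backref(off=6, len=1). Copied 'P' from pos 10. Output: "PCPCPCOCPCPCOCPPP"
Token 8: backref(off=8, len=4). Copied 'CPCO' from pos 9. Output: "PCPCPCOCPCPCOCPPPCPCO"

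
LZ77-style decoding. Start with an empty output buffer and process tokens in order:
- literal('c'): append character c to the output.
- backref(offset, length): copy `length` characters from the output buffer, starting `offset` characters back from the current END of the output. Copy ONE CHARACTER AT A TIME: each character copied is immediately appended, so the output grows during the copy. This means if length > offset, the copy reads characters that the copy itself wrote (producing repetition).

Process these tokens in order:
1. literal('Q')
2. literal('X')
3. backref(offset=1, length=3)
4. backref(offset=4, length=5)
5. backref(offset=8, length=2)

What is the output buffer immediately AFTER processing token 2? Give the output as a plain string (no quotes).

Answer: QX

Derivation:
Token 1: literal('Q'). Output: "Q"
Token 2: literal('X'). Output: "QX"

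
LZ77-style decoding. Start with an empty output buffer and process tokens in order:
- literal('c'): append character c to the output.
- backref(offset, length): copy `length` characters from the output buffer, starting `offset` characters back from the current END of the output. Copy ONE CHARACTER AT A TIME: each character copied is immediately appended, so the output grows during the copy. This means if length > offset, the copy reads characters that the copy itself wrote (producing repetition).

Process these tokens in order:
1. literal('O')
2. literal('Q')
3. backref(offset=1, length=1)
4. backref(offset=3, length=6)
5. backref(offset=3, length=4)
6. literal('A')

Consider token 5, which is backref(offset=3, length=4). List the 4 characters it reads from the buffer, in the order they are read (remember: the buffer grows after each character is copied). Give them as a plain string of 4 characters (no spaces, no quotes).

Token 1: literal('O'). Output: "O"
Token 2: literal('Q'). Output: "OQ"
Token 3: backref(off=1, len=1). Copied 'Q' from pos 1. Output: "OQQ"
Token 4: backref(off=3, len=6) (overlapping!). Copied 'OQQOQQ' from pos 0. Output: "OQQOQQOQQ"
Token 5: backref(off=3, len=4). Buffer before: "OQQOQQOQQ" (len 9)
  byte 1: read out[6]='O', append. Buffer now: "OQQOQQOQQO"
  byte 2: read out[7]='Q', append. Buffer now: "OQQOQQOQQOQ"
  byte 3: read out[8]='Q', append. Buffer now: "OQQOQQOQQOQQ"
  byte 4: read out[9]='O', append. Buffer now: "OQQOQQOQQOQQO"

Answer: OQQO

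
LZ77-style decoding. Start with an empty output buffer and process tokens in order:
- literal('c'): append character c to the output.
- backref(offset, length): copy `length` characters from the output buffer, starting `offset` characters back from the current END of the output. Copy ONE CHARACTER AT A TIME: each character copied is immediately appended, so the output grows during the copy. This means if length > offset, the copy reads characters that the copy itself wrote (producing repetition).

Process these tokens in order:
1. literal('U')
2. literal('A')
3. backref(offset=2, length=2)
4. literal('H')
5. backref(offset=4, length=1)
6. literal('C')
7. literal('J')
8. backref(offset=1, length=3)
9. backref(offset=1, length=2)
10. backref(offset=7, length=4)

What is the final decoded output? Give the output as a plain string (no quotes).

Answer: UAUAHACJJJJJJCJJJ

Derivation:
Token 1: literal('U'). Output: "U"
Token 2: literal('A'). Output: "UA"
Token 3: backref(off=2, len=2). Copied 'UA' from pos 0. Output: "UAUA"
Token 4: literal('H'). Output: "UAUAH"
Token 5: backref(off=4, len=1). Copied 'A' from pos 1. Output: "UAUAHA"
Token 6: literal('C'). Output: "UAUAHAC"
Token 7: literal('J'). Output: "UAUAHACJ"
Token 8: backref(off=1, len=3) (overlapping!). Copied 'JJJ' from pos 7. Output: "UAUAHACJJJJ"
Token 9: backref(off=1, len=2) (overlapping!). Copied 'JJ' from pos 10. Output: "UAUAHACJJJJJJ"
Token 10: backref(off=7, len=4). Copied 'CJJJ' from pos 6. Output: "UAUAHACJJJJJJCJJJ"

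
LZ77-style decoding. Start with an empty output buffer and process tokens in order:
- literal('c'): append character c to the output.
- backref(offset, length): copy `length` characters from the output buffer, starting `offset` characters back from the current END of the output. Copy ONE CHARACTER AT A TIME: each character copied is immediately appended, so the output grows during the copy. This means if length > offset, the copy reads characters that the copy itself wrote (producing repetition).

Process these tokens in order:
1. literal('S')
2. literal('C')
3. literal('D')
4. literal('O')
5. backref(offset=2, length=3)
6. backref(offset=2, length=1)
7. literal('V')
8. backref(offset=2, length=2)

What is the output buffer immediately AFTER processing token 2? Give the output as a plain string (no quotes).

Answer: SC

Derivation:
Token 1: literal('S'). Output: "S"
Token 2: literal('C'). Output: "SC"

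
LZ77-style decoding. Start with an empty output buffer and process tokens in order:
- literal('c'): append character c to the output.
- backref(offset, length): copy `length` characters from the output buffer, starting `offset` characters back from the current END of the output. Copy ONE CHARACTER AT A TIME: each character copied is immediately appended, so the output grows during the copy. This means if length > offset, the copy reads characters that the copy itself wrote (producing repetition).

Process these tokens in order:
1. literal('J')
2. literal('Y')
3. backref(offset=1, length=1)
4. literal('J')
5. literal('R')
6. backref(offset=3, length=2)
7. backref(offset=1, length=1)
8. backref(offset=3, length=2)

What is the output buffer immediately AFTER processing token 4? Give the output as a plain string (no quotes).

Token 1: literal('J'). Output: "J"
Token 2: literal('Y'). Output: "JY"
Token 3: backref(off=1, len=1). Copied 'Y' from pos 1. Output: "JYY"
Token 4: literal('J'). Output: "JYYJ"

Answer: JYYJ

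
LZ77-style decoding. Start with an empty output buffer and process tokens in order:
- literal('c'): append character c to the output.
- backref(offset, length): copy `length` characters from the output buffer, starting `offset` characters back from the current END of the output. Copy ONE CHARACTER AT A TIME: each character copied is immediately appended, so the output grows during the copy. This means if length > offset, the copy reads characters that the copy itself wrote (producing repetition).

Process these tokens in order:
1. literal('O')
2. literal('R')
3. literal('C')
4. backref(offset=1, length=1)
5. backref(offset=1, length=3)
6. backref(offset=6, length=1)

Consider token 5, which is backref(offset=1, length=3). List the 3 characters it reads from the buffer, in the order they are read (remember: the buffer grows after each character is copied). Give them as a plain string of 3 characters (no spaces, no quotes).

Token 1: literal('O'). Output: "O"
Token 2: literal('R'). Output: "OR"
Token 3: literal('C'). Output: "ORC"
Token 4: backref(off=1, len=1). Copied 'C' from pos 2. Output: "ORCC"
Token 5: backref(off=1, len=3). Buffer before: "ORCC" (len 4)
  byte 1: read out[3]='C', append. Buffer now: "ORCCC"
  byte 2: read out[4]='C', append. Buffer now: "ORCCCC"
  byte 3: read out[5]='C', append. Buffer now: "ORCCCCC"

Answer: CCC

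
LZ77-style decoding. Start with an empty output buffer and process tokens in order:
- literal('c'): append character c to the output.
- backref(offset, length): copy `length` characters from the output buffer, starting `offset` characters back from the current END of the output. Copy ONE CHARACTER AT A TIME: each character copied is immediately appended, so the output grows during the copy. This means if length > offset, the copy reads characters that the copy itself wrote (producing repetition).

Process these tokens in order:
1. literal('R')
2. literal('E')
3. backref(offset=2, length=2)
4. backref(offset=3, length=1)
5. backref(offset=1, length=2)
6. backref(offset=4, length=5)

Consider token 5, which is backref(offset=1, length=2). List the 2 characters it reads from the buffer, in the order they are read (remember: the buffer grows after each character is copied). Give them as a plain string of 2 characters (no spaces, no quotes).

Token 1: literal('R'). Output: "R"
Token 2: literal('E'). Output: "RE"
Token 3: backref(off=2, len=2). Copied 'RE' from pos 0. Output: "RERE"
Token 4: backref(off=3, len=1). Copied 'E' from pos 1. Output: "REREE"
Token 5: backref(off=1, len=2). Buffer before: "REREE" (len 5)
  byte 1: read out[4]='E', append. Buffer now: "REREEE"
  byte 2: read out[5]='E', append. Buffer now: "REREEEE"

Answer: EE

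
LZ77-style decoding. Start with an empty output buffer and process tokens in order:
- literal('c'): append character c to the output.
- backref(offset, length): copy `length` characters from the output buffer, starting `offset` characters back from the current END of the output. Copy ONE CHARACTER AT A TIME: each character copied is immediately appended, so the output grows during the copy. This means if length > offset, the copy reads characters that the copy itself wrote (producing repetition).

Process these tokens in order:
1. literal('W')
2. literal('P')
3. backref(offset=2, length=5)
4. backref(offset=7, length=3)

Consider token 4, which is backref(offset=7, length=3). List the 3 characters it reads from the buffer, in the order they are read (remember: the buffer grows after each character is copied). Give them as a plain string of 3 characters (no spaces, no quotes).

Answer: WPW

Derivation:
Token 1: literal('W'). Output: "W"
Token 2: literal('P'). Output: "WP"
Token 3: backref(off=2, len=5) (overlapping!). Copied 'WPWPW' from pos 0. Output: "WPWPWPW"
Token 4: backref(off=7, len=3). Buffer before: "WPWPWPW" (len 7)
  byte 1: read out[0]='W', append. Buffer now: "WPWPWPWW"
  byte 2: read out[1]='P', append. Buffer now: "WPWPWPWWP"
  byte 3: read out[2]='W', append. Buffer now: "WPWPWPWWPW"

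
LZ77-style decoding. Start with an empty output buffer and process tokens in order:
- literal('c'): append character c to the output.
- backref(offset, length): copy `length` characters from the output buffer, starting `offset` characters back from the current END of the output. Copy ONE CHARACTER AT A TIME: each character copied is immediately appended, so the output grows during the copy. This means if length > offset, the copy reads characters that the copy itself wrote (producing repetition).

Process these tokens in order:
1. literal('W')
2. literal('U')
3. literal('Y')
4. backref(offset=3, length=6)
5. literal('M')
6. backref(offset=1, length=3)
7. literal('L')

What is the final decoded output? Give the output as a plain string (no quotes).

Token 1: literal('W'). Output: "W"
Token 2: literal('U'). Output: "WU"
Token 3: literal('Y'). Output: "WUY"
Token 4: backref(off=3, len=6) (overlapping!). Copied 'WUYWUY' from pos 0. Output: "WUYWUYWUY"
Token 5: literal('M'). Output: "WUYWUYWUYM"
Token 6: backref(off=1, len=3) (overlapping!). Copied 'MMM' from pos 9. Output: "WUYWUYWUYMMMM"
Token 7: literal('L'). Output: "WUYWUYWUYMMMML"

Answer: WUYWUYWUYMMMML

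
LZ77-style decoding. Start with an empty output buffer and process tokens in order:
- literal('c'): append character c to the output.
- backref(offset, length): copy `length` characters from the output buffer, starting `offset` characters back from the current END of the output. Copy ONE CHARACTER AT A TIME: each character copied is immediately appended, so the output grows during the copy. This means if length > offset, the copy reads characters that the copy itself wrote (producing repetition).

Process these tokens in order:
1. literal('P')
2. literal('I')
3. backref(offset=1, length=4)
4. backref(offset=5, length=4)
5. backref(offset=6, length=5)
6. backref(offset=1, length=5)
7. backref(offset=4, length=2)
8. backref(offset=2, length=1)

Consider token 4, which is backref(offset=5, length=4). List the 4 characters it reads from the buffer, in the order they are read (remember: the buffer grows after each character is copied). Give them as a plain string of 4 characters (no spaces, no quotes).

Token 1: literal('P'). Output: "P"
Token 2: literal('I'). Output: "PI"
Token 3: backref(off=1, len=4) (overlapping!). Copied 'IIII' from pos 1. Output: "PIIIII"
Token 4: backref(off=5, len=4). Buffer before: "PIIIII" (len 6)
  byte 1: read out[1]='I', append. Buffer now: "PIIIIII"
  byte 2: read out[2]='I', append. Buffer now: "PIIIIIII"
  byte 3: read out[3]='I', append. Buffer now: "PIIIIIIII"
  byte 4: read out[4]='I', append. Buffer now: "PIIIIIIIII"

Answer: IIII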